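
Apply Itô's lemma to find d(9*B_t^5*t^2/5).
d(9*B_t^5*t^2/5) = (18*B_t^3*t*(B_t^2 + 5*t)/5) dt + (9*B_t^4*t^2) dB_t

Itô's formula for f(t, x): d f(t, B_t) = (f_t + (1/2) f_xx) dt + f_x dB_t. Compute partials of f(t, x) = 9*t^2*x^5/5:
  f_t(t,x)  = 18*t*x^5/5
  f_x(t,x)  = 9*t^2*x^4
  f_xx(t,x) = 36*t^2*x^3
Assemble drift = f_t + (1/2) f_xx = 18*t*x^3*(5*t + x^2)/5 and diffusion = f_x = 9*t^2*x^4. Substituting x = B_t:
  d(9*B_t^5*t^2/5) = (18*B_t^3*t*(B_t^2 + 5*t)/5) dt + (9*B_t^4*t^2) dB_t.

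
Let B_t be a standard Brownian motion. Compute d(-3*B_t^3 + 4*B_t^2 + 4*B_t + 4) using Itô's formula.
d(-3*B_t^3 + 4*B_t^2 + 4*B_t + 4) = (4 - 9*B_t) dt + (-9*B_t^2 + 8*B_t + 4) dB_t

Itô's formula for f(B_t) gives d f(B_t) = f'(B_t) dB_t + (1/2) f''(B_t) dt. Compute derivatives of f(x) = -3*x^3 + 4*x^2 + 4*x + 4:
  f'(x)  = -9*x^2 + 8*x + 4
  f''(x) = 8 - 18*x
Substitute x = B_t and multiply the f'' term by 1/2:
  drift     = (1/2) * (8 - 18*x) evaluated at B_t = 4 - 9*B_t
  diffusion = (-9*x^2 + 8*x + 4) evaluated at B_t = -9*B_t^2 + 8*B_t + 4
Therefore d(-3*B_t^3 + 4*B_t^2 + 4*B_t + 4) = (4 - 9*B_t) dt + (-9*B_t^2 + 8*B_t + 4) dB_t.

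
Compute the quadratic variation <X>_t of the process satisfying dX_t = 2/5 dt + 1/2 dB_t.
<X>_t = t/4

For an Itô process dX_t = a(t) dt + b(t) dB_t, the quadratic variation is <X>_t = int_0^t b(s)^2 ds (the drift term does not contribute). Here b(s) = 1/2, so
  b(s)^2 = 1/4.
Integrating from 0 to t:
  <X>_t = int_0^t (1/4) ds = t/4.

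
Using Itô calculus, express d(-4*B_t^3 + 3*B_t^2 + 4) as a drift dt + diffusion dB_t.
d(-4*B_t^3 + 3*B_t^2 + 4) = (3 - 12*B_t) dt + (6*B_t*(1 - 2*B_t)) dB_t

Itô's formula for f(B_t) gives d f(B_t) = f'(B_t) dB_t + (1/2) f''(B_t) dt. Compute derivatives of f(x) = -4*x^3 + 3*x^2 + 4:
  f'(x)  = 6*x*(1 - 2*x)
  f''(x) = 6 - 24*x
Substitute x = B_t and multiply the f'' term by 1/2:
  drift     = (1/2) * (6 - 24*x) evaluated at B_t = 3 - 12*B_t
  diffusion = (6*x*(1 - 2*x)) evaluated at B_t = 6*B_t*(1 - 2*B_t)
Therefore d(-4*B_t^3 + 3*B_t^2 + 4) = (3 - 12*B_t) dt + (6*B_t*(1 - 2*B_t)) dB_t.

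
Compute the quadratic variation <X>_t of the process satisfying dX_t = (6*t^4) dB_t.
<X>_t = 4*t^9

For an Itô process dX_t = a(t) dt + b(t) dB_t, the quadratic variation is <X>_t = int_0^t b(s)^2 ds (the drift term does not contribute). Here b(s) = 6*s^4, so
  b(s)^2 = 36*s^8.
Integrating from 0 to t:
  <X>_t = int_0^t (36*s^8) ds = 4*t^9.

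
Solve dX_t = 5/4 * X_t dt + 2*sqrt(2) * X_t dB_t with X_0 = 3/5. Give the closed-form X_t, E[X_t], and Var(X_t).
X_t = 3/5 * exp((-11/4) t + (2*sqrt(2)) B_t); E[X_t] = 3*exp(5*t/4)/5; Var(X_t) = 9*(exp(8*t) - 1)*exp(5*t/2)/25

For GBM dX = mu X dt + sigma X dB with X_0 = x_0, apply Itô to Y = log X: dY = (mu - sigma^2/2) dt + sigma dB, so Y_t = log(x_0) + (mu - sigma^2/2) t + sigma B_t and hence X_t = x_0 * exp((mu - sigma^2/2) t + sigma B_t).
With mu = 5/4, sigma = 2*sqrt(2), x_0 = 3/5, this gives:
  X_t = 3/5 * exp((-11/4) * t + (2*sqrt(2)) * B_t).
Since sigma*B_t ~ Normal(0, sigma^2 t), E[exp(sigma*B_t)] = exp(sigma^2 t / 2); so E[X_t] = x_0 * exp((mu - sigma^2/2) t) * exp(sigma^2 t / 2) = x_0 * exp(mu t) = 3*exp(5*t/4)/5.
Var(X_t) = E[X_t^2] - (E[X_t])^2 = x_0^2 * exp(2 mu t) * (exp(sigma^2 t) - 1) = 9*(exp(8*t) - 1)*exp(5*t/2)/25.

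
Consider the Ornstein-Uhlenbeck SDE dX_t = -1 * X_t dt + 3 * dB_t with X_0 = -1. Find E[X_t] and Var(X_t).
E[X_t] = -exp(-t); Var(X_t) = 9/2 - 9*exp(-2*t)/2

The OU SDE dX = -theta X dt + sigma dB admits the integrating factor exp(theta t): d(exp(theta t) X_t) = sigma exp(theta t) dB_t. Integrating from 0 to t:
  X_t = x_0 * exp(-theta t) + sigma * int_0^t exp(-theta (t-s)) dB_s.
The Itô integral has mean 0 and (by the Itô isometry) variance sigma^2 * int_0^t exp(-2 theta (t - s)) ds = sigma^2 * (1 - exp(-2 theta t)) / (2 theta).
With theta = 1, sigma = 3, x_0 = -1:
  E[X_t] = -1 * exp(-1 t) = -exp(-t)
  Var(X_t) = (3)^2 * (1 - exp(-2*1 t)) / (2 * 1) = 9/2 - 9*exp(-2*t)/2.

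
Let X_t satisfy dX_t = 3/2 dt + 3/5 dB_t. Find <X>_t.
<X>_t = 9*t/25

For an Itô process dX_t = a(t) dt + b(t) dB_t, the quadratic variation is <X>_t = int_0^t b(s)^2 ds (the drift term does not contribute). Here b(s) = 3/5, so
  b(s)^2 = 9/25.
Integrating from 0 to t:
  <X>_t = int_0^t (9/25) ds = 9*t/25.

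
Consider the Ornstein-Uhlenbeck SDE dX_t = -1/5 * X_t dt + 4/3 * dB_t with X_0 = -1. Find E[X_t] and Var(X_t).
E[X_t] = -exp(-t/5); Var(X_t) = 40/9 - 40*exp(-2*t/5)/9

The OU SDE dX = -theta X dt + sigma dB admits the integrating factor exp(theta t): d(exp(theta t) X_t) = sigma exp(theta t) dB_t. Integrating from 0 to t:
  X_t = x_0 * exp(-theta t) + sigma * int_0^t exp(-theta (t-s)) dB_s.
The Itô integral has mean 0 and (by the Itô isometry) variance sigma^2 * int_0^t exp(-2 theta (t - s)) ds = sigma^2 * (1 - exp(-2 theta t)) / (2 theta).
With theta = 1/5, sigma = 4/3, x_0 = -1:
  E[X_t] = -1 * exp(-1/5 t) = -exp(-t/5)
  Var(X_t) = (4/3)^2 * (1 - exp(-2*1/5 t)) / (2 * 1/5) = 40/9 - 40*exp(-2*t/5)/9.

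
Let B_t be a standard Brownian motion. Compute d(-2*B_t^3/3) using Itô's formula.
d(-2*B_t^3/3) = (-2*B_t) dt + (-2*B_t^2) dB_t

Itô's formula for f(B_t) gives d f(B_t) = f'(B_t) dB_t + (1/2) f''(B_t) dt. Compute derivatives of f(x) = -2*x^3/3:
  f'(x)  = -2*x^2
  f''(x) = -4*x
Substitute x = B_t and multiply the f'' term by 1/2:
  drift     = (1/2) * (-4*x) evaluated at B_t = -2*B_t
  diffusion = (-2*x^2) evaluated at B_t = -2*B_t^2
Therefore d(-2*B_t^3/3) = (-2*B_t) dt + (-2*B_t^2) dB_t.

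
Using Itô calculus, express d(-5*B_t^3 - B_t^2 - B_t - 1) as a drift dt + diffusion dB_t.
d(-5*B_t^3 - B_t^2 - B_t - 1) = (-15*B_t - 1) dt + (-15*B_t^2 - 2*B_t - 1) dB_t

Itô's formula for f(B_t) gives d f(B_t) = f'(B_t) dB_t + (1/2) f''(B_t) dt. Compute derivatives of f(x) = -5*x^3 - x^2 - x - 1:
  f'(x)  = -15*x^2 - 2*x - 1
  f''(x) = -30*x - 2
Substitute x = B_t and multiply the f'' term by 1/2:
  drift     = (1/2) * (-30*x - 2) evaluated at B_t = -15*B_t - 1
  diffusion = (-15*x^2 - 2*x - 1) evaluated at B_t = -15*B_t^2 - 2*B_t - 1
Therefore d(-5*B_t^3 - B_t^2 - B_t - 1) = (-15*B_t - 1) dt + (-15*B_t^2 - 2*B_t - 1) dB_t.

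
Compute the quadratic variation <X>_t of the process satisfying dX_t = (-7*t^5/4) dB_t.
<X>_t = 49*t^11/176

For an Itô process dX_t = a(t) dt + b(t) dB_t, the quadratic variation is <X>_t = int_0^t b(s)^2 ds (the drift term does not contribute). Here b(s) = -7*s^5/4, so
  b(s)^2 = 49*s^10/16.
Integrating from 0 to t:
  <X>_t = int_0^t (49*s^10/16) ds = 49*t^11/176.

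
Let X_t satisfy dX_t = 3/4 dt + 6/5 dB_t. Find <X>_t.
<X>_t = 36*t/25

For an Itô process dX_t = a(t) dt + b(t) dB_t, the quadratic variation is <X>_t = int_0^t b(s)^2 ds (the drift term does not contribute). Here b(s) = 6/5, so
  b(s)^2 = 36/25.
Integrating from 0 to t:
  <X>_t = int_0^t (36/25) ds = 36*t/25.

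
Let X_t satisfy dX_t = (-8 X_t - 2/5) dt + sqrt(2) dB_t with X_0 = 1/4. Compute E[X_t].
E[X_t] = -1/20 + 3*exp(-8*t)/10

Taking expectations and using E[dB_t] = 0, the mean m(t) = E[X_t] satisfies the ODE m'(t) = a m(t) + b with m(0) = x_0. With a = -8, b = -2/5, x_0 = 1/4, the solution is
  m(t) = x_0 * exp(a t) + (b/a) * (exp(a t) - 1)
       = (1/4) * exp((-8) t) + ((-2/5)/(-8)) * (exp((-8) t) - 1)
       = -1/20 + 3*exp(-8*t)/10.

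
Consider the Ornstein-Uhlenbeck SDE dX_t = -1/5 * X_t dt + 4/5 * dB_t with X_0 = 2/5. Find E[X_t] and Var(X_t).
E[X_t] = 2*exp(-t/5)/5; Var(X_t) = 8/5 - 8*exp(-2*t/5)/5

The OU SDE dX = -theta X dt + sigma dB admits the integrating factor exp(theta t): d(exp(theta t) X_t) = sigma exp(theta t) dB_t. Integrating from 0 to t:
  X_t = x_0 * exp(-theta t) + sigma * int_0^t exp(-theta (t-s)) dB_s.
The Itô integral has mean 0 and (by the Itô isometry) variance sigma^2 * int_0^t exp(-2 theta (t - s)) ds = sigma^2 * (1 - exp(-2 theta t)) / (2 theta).
With theta = 1/5, sigma = 4/5, x_0 = 2/5:
  E[X_t] = 2/5 * exp(-1/5 t) = 2*exp(-t/5)/5
  Var(X_t) = (4/5)^2 * (1 - exp(-2*1/5 t)) / (2 * 1/5) = 8/5 - 8*exp(-2*t/5)/5.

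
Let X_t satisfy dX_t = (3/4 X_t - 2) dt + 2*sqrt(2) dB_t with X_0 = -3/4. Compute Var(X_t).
Var(X_t) = 16*exp(3*t/2)/3 - 16/3

The variance V(t) = Var(X_t) satisfies V'(t) = 2 a V(t) + c^2 with V(0) = 0 (drift coefficient is linear in X, diffusion is constant). With a = 3/4, c = 2*sqrt(2), the solution is
  V(t) = (c^2 / (2 a)) * (exp(2 a t) - 1)
       = ((2*sqrt(2))^2 / (2*(3/4))) * (exp((3/2) t) - 1)
       = 16*exp(3*t/2)/3 - 16/3.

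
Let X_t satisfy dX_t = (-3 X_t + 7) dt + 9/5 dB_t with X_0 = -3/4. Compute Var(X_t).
Var(X_t) = 27/50 - 27*exp(-6*t)/50

The variance V(t) = Var(X_t) satisfies V'(t) = 2 a V(t) + c^2 with V(0) = 0 (drift coefficient is linear in X, diffusion is constant). With a = -3, c = 9/5, the solution is
  V(t) = (c^2 / (2 a)) * (exp(2 a t) - 1)
       = ((9/5)^2 / (2*(-3))) * (exp((-6) t) - 1)
       = 27/50 - 27*exp(-6*t)/50.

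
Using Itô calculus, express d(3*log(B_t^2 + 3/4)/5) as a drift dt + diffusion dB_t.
d(3*log(B_t^2 + 3/4)/5) = (12*(3 - 4*B_t^2)/(5*(4*B_t^2 + 3)^2)) dt + (24*B_t/(5*(4*B_t^2 + 3))) dB_t

Itô's formula for f(B_t) gives d f(B_t) = f'(B_t) dB_t + (1/2) f''(B_t) dt. Compute derivatives of f(x) = 3*log(x^2 + 3/4)/5:
  f'(x)  = 24*x/(5*(4*x^2 + 3))
  f''(x) = 24*(3 - 4*x^2)/(5*(4*x^2 + 3)^2)
Substitute x = B_t and multiply the f'' term by 1/2:
  drift     = (1/2) * (24*(3 - 4*x^2)/(5*(4*x^2 + 3)^2)) evaluated at B_t = 12*(3 - 4*B_t^2)/(5*(4*B_t^2 + 3)^2)
  diffusion = (24*x/(5*(4*x^2 + 3))) evaluated at B_t = 24*B_t/(5*(4*B_t^2 + 3))
Therefore d(3*log(B_t^2 + 3/4)/5) = (12*(3 - 4*B_t^2)/(5*(4*B_t^2 + 3)^2)) dt + (24*B_t/(5*(4*B_t^2 + 3))) dB_t.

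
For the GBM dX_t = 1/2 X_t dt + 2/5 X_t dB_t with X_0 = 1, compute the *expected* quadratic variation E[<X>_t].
E[<X>_t] = 4*exp(29*t/25)/29 - 4/29

<X>_t = int_0^t ((2/5) * X_s)^2 ds. Taking expectation inside the integral: E[<X>_t] = (2/5)^2 * int_0^t E[X_s^2] ds. For GBM, E[X_s^2] = x_0^2 * exp((2 mu + sigma^2) s). Integrating:
  E[<X>_t] = (2/5)^2 * 1^2 * (exp((2*(1/2) + (2/5)^2) t) - 1) / (2*(1/2) + (2/5)^2)
           = (2/5)^2 * 1^2 * (exp((29/25) t) - 1) / (29/25) = 4*exp(29*t/25)/29 - 4/29.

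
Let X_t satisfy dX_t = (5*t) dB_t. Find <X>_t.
<X>_t = 25*t^3/3

For an Itô process dX_t = a(t) dt + b(t) dB_t, the quadratic variation is <X>_t = int_0^t b(s)^2 ds (the drift term does not contribute). Here b(s) = 5*s, so
  b(s)^2 = 25*s^2.
Integrating from 0 to t:
  <X>_t = int_0^t (25*s^2) ds = 25*t^3/3.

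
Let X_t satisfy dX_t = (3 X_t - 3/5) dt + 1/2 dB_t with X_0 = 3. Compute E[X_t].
E[X_t] = 14*exp(3*t)/5 + 1/5

Taking expectations and using E[dB_t] = 0, the mean m(t) = E[X_t] satisfies the ODE m'(t) = a m(t) + b with m(0) = x_0. With a = 3, b = -3/5, x_0 = 3, the solution is
  m(t) = x_0 * exp(a t) + (b/a) * (exp(a t) - 1)
       = 3 * exp(3 t) + ((-3/5)/3) * (exp(3 t) - 1)
       = 14*exp(3*t)/5 + 1/5.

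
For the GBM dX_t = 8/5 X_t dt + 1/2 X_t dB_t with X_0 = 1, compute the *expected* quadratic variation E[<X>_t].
E[<X>_t] = 5*exp(69*t/20)/69 - 5/69

<X>_t = int_0^t ((1/2) * X_s)^2 ds. Taking expectation inside the integral: E[<X>_t] = (1/2)^2 * int_0^t E[X_s^2] ds. For GBM, E[X_s^2] = x_0^2 * exp((2 mu + sigma^2) s). Integrating:
  E[<X>_t] = (1/2)^2 * 1^2 * (exp((2*(8/5) + (1/2)^2) t) - 1) / (2*(8/5) + (1/2)^2)
           = (1/2)^2 * 1^2 * (exp((69/20) t) - 1) / (69/20) = 5*exp(69*t/20)/69 - 5/69.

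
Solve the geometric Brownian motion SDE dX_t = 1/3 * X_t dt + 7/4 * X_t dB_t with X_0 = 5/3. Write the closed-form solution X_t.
X_t = 5/3 * exp((-115/96) * t + (7/4) * B_t)

For GBM dX = mu X dt + sigma X dB with X_0 = x_0, apply Itô to Y = log X: dY = (mu - sigma^2/2) dt + sigma dB, so Y_t = log(x_0) + (mu - sigma^2/2) t + sigma B_t and hence X_t = x_0 * exp((mu - sigma^2/2) t + sigma B_t).
With mu = 1/3, sigma = 7/4, x_0 = 5/3, this gives:
  X_t = 5/3 * exp((-115/96) * t + (7/4) * B_t).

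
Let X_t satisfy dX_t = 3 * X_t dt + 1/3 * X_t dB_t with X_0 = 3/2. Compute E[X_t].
E[X_t] = 3*exp(3*t)/2

For GBM dX = mu X dt + sigma X dB with X_0 = x_0, apply Itô to Y = log X: dY = (mu - sigma^2/2) dt + sigma dB, so Y_t = log(x_0) + (mu - sigma^2/2) t + sigma B_t and hence X_t = x_0 * exp((mu - sigma^2/2) t + sigma B_t).
With mu = 3, sigma = 1/3, x_0 = 3/2, this gives:
  X_t = 3/2 * exp((53/18) * t + (1/3) * B_t).
Since sigma*B_t ~ Normal(0, sigma^2 t), E[exp(sigma*B_t)] = exp(sigma^2 t / 2); so E[X_t] = x_0 * exp((mu - sigma^2/2) t) * exp(sigma^2 t / 2) = x_0 * exp(mu t) = 3*exp(3*t)/2.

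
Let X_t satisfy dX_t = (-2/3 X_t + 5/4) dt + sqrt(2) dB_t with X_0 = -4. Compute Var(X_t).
Var(X_t) = 3/2 - 3*exp(-4*t/3)/2

The variance V(t) = Var(X_t) satisfies V'(t) = 2 a V(t) + c^2 with V(0) = 0 (drift coefficient is linear in X, diffusion is constant). With a = -2/3, c = sqrt(2), the solution is
  V(t) = (c^2 / (2 a)) * (exp(2 a t) - 1)
       = (sqrt(2)^2 / (2*(-2/3))) * (exp((-4/3) t) - 1)
       = 3/2 - 3*exp(-4*t/3)/2.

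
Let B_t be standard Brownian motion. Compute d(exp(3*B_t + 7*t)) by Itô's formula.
d(exp(3*B_t + 7*t)) = (23*exp(3*B_t + 7*t)/2) dt + (3*exp(3*B_t + 7*t)) dB_t

Itô's formula for f(t, x): d f(t, B_t) = (f_t + (1/2) f_xx) dt + f_x dB_t. Compute partials of f(t, x) = exp(7*t + 3*x):
  f_t(t,x)  = 7*exp(7*t + 3*x)
  f_x(t,x)  = 3*exp(7*t + 3*x)
  f_xx(t,x) = 9*exp(7*t + 3*x)
Assemble drift = f_t + (1/2) f_xx = 23*exp(7*t + 3*x)/2 and diffusion = f_x = 3*exp(7*t + 3*x). Substituting x = B_t:
  d(exp(3*B_t + 7*t)) = (23*exp(3*B_t + 7*t)/2) dt + (3*exp(3*B_t + 7*t)) dB_t.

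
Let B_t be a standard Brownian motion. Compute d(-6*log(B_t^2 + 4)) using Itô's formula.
d(-6*log(B_t^2 + 4)) = (6*(B_t^2 - 4)/(B_t^2 + 4)^2) dt + (-12*B_t/(B_t^2 + 4)) dB_t

Itô's formula for f(B_t) gives d f(B_t) = f'(B_t) dB_t + (1/2) f''(B_t) dt. Compute derivatives of f(x) = -6*log(x^2 + 4):
  f'(x)  = -12*x/(x^2 + 4)
  f''(x) = 12*(x^2 - 4)/(x^2 + 4)^2
Substitute x = B_t and multiply the f'' term by 1/2:
  drift     = (1/2) * (12*(x^2 - 4)/(x^2 + 4)^2) evaluated at B_t = 6*(B_t^2 - 4)/(B_t^2 + 4)^2
  diffusion = (-12*x/(x^2 + 4)) evaluated at B_t = -12*B_t/(B_t^2 + 4)
Therefore d(-6*log(B_t^2 + 4)) = (6*(B_t^2 - 4)/(B_t^2 + 4)^2) dt + (-12*B_t/(B_t^2 + 4)) dB_t.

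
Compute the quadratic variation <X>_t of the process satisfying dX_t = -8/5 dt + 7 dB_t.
<X>_t = 49*t

For an Itô process dX_t = a(t) dt + b(t) dB_t, the quadratic variation is <X>_t = int_0^t b(s)^2 ds (the drift term does not contribute). Here b(s) = 7, so
  b(s)^2 = 49.
Integrating from 0 to t:
  <X>_t = int_0^t (49) ds = 49*t.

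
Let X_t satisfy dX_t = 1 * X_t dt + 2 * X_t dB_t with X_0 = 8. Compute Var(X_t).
Var(X_t) = 64*(exp(4*t) - 1)*exp(2*t)

For GBM dX = mu X dt + sigma X dB with X_0 = x_0, apply Itô to Y = log X: dY = (mu - sigma^2/2) dt + sigma dB, so Y_t = log(x_0) + (mu - sigma^2/2) t + sigma B_t and hence X_t = x_0 * exp((mu - sigma^2/2) t + sigma B_t).
With mu = 1, sigma = 2, x_0 = 8, this gives:
  X_t = 8 * exp((-1) * t + (2) * B_t).
Since sigma*B_t ~ Normal(0, sigma^2 t), E[exp(sigma*B_t)] = exp(sigma^2 t / 2); so E[X_t] = x_0 * exp((mu - sigma^2/2) t) * exp(sigma^2 t / 2) = x_0 * exp(mu t) = 8*exp(t).
Var(X_t) = E[X_t^2] - (E[X_t])^2 = x_0^2 * exp(2 mu t) * (exp(sigma^2 t) - 1) = 64*(exp(4*t) - 1)*exp(2*t).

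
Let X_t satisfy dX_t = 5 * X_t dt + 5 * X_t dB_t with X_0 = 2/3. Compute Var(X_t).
Var(X_t) = 4*(exp(25*t) - 1)*exp(10*t)/9

For GBM dX = mu X dt + sigma X dB with X_0 = x_0, apply Itô to Y = log X: dY = (mu - sigma^2/2) dt + sigma dB, so Y_t = log(x_0) + (mu - sigma^2/2) t + sigma B_t and hence X_t = x_0 * exp((mu - sigma^2/2) t + sigma B_t).
With mu = 5, sigma = 5, x_0 = 2/3, this gives:
  X_t = 2/3 * exp((-15/2) * t + (5) * B_t).
Since sigma*B_t ~ Normal(0, sigma^2 t), E[exp(sigma*B_t)] = exp(sigma^2 t / 2); so E[X_t] = x_0 * exp((mu - sigma^2/2) t) * exp(sigma^2 t / 2) = x_0 * exp(mu t) = 2*exp(5*t)/3.
Var(X_t) = E[X_t^2] - (E[X_t])^2 = x_0^2 * exp(2 mu t) * (exp(sigma^2 t) - 1) = 4*(exp(25*t) - 1)*exp(10*t)/9.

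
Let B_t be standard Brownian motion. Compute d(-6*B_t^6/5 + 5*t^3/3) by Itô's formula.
d(-6*B_t^6/5 + 5*t^3/3) = (-18*B_t^4 + 5*t^2) dt + (-36*B_t^5/5) dB_t

Itô's formula for f(t, x): d f(t, B_t) = (f_t + (1/2) f_xx) dt + f_x dB_t. Compute partials of f(t, x) = 5*t^3/3 - 6*x^6/5:
  f_t(t,x)  = 5*t^2
  f_x(t,x)  = -36*x^5/5
  f_xx(t,x) = -36*x^4
Assemble drift = f_t + (1/2) f_xx = 5*t^2 - 18*x^4 and diffusion = f_x = -36*x^5/5. Substituting x = B_t:
  d(-6*B_t^6/5 + 5*t^3/3) = (-18*B_t^4 + 5*t^2) dt + (-36*B_t^5/5) dB_t.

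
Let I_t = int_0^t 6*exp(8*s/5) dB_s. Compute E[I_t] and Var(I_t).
E[I_t] = 0; Var(I_t) = 45*exp(16*t/5)/4 - 45/4

The Itô integral of a deterministic integrand f(s) has mean 0 because each increment f(s) * (B_{s+ds} - B_s) has mean 0. By the Itô isometry:
  Var( int_0^t f(s) dB_s ) = E[ (int_0^t f(s) dB_s)^2 ] = int_0^t f(s)^2 ds.
Here f(s) = 6*exp(8*s/5), so f(s)^2 = 36*exp(16*s/5). Integrate:
  int_0^t (36*exp(16*s/5)) ds = 45*exp(16*t/5)/4 - 45/4.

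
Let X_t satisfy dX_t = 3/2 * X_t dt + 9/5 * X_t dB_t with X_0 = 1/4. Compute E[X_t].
E[X_t] = exp(3*t/2)/4

For GBM dX = mu X dt + sigma X dB with X_0 = x_0, apply Itô to Y = log X: dY = (mu - sigma^2/2) dt + sigma dB, so Y_t = log(x_0) + (mu - sigma^2/2) t + sigma B_t and hence X_t = x_0 * exp((mu - sigma^2/2) t + sigma B_t).
With mu = 3/2, sigma = 9/5, x_0 = 1/4, this gives:
  X_t = 1/4 * exp((-3/25) * t + (9/5) * B_t).
Since sigma*B_t ~ Normal(0, sigma^2 t), E[exp(sigma*B_t)] = exp(sigma^2 t / 2); so E[X_t] = x_0 * exp((mu - sigma^2/2) t) * exp(sigma^2 t / 2) = x_0 * exp(mu t) = exp(3*t/2)/4.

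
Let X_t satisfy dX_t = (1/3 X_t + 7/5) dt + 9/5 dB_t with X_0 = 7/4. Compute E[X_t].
E[X_t] = 119*exp(t/3)/20 - 21/5

Taking expectations and using E[dB_t] = 0, the mean m(t) = E[X_t] satisfies the ODE m'(t) = a m(t) + b with m(0) = x_0. With a = 1/3, b = 7/5, x_0 = 7/4, the solution is
  m(t) = x_0 * exp(a t) + (b/a) * (exp(a t) - 1)
       = (7/4) * exp((1/3) t) + ((7/5)/(1/3)) * (exp((1/3) t) - 1)
       = 119*exp(t/3)/20 - 21/5.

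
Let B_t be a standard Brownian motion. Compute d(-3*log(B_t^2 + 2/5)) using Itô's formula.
d(-3*log(B_t^2 + 2/5)) = (15*(5*B_t^2 - 2)/(5*B_t^2 + 2)^2) dt + (-30*B_t/(5*B_t^2 + 2)) dB_t

Itô's formula for f(B_t) gives d f(B_t) = f'(B_t) dB_t + (1/2) f''(B_t) dt. Compute derivatives of f(x) = -3*log(x^2 + 2/5):
  f'(x)  = -30*x/(5*x^2 + 2)
  f''(x) = 30*(5*x^2 - 2)/(5*x^2 + 2)^2
Substitute x = B_t and multiply the f'' term by 1/2:
  drift     = (1/2) * (30*(5*x^2 - 2)/(5*x^2 + 2)^2) evaluated at B_t = 15*(5*B_t^2 - 2)/(5*B_t^2 + 2)^2
  diffusion = (-30*x/(5*x^2 + 2)) evaluated at B_t = -30*B_t/(5*B_t^2 + 2)
Therefore d(-3*log(B_t^2 + 2/5)) = (15*(5*B_t^2 - 2)/(5*B_t^2 + 2)^2) dt + (-30*B_t/(5*B_t^2 + 2)) dB_t.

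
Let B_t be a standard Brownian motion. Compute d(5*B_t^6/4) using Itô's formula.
d(5*B_t^6/4) = (75*B_t^4/4) dt + (15*B_t^5/2) dB_t

Itô's formula for f(B_t) gives d f(B_t) = f'(B_t) dB_t + (1/2) f''(B_t) dt. Compute derivatives of f(x) = 5*x^6/4:
  f'(x)  = 15*x^5/2
  f''(x) = 75*x^4/2
Substitute x = B_t and multiply the f'' term by 1/2:
  drift     = (1/2) * (75*x^4/2) evaluated at B_t = 75*B_t^4/4
  diffusion = (15*x^5/2) evaluated at B_t = 15*B_t^5/2
Therefore d(5*B_t^6/4) = (75*B_t^4/4) dt + (15*B_t^5/2) dB_t.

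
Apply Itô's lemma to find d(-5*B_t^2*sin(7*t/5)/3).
d(-5*B_t^2*sin(7*t/5)/3) = (-7*B_t^2*cos(7*t/5)/3 - 5*sin(7*t/5)/3) dt + (-10*B_t*sin(7*t/5)/3) dB_t

Itô's formula for f(t, x): d f(t, B_t) = (f_t + (1/2) f_xx) dt + f_x dB_t. Compute partials of f(t, x) = -5*x^2*sin(7*t/5)/3:
  f_t(t,x)  = -7*x^2*cos(7*t/5)/3
  f_x(t,x)  = -10*x*sin(7*t/5)/3
  f_xx(t,x) = -10*sin(7*t/5)/3
Assemble drift = f_t + (1/2) f_xx = -7*x^2*cos(7*t/5)/3 - 5*sin(7*t/5)/3 and diffusion = f_x = -10*x*sin(7*t/5)/3. Substituting x = B_t:
  d(-5*B_t^2*sin(7*t/5)/3) = (-7*B_t^2*cos(7*t/5)/3 - 5*sin(7*t/5)/3) dt + (-10*B_t*sin(7*t/5)/3) dB_t.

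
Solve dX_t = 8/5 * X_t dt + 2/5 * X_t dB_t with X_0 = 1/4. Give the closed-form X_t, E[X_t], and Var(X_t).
X_t = 1/4 * exp((38/25) t + (2/5) B_t); E[X_t] = exp(8*t/5)/4; Var(X_t) = (exp(4*t/25) - 1)*exp(16*t/5)/16

For GBM dX = mu X dt + sigma X dB with X_0 = x_0, apply Itô to Y = log X: dY = (mu - sigma^2/2) dt + sigma dB, so Y_t = log(x_0) + (mu - sigma^2/2) t + sigma B_t and hence X_t = x_0 * exp((mu - sigma^2/2) t + sigma B_t).
With mu = 8/5, sigma = 2/5, x_0 = 1/4, this gives:
  X_t = 1/4 * exp((38/25) * t + (2/5) * B_t).
Since sigma*B_t ~ Normal(0, sigma^2 t), E[exp(sigma*B_t)] = exp(sigma^2 t / 2); so E[X_t] = x_0 * exp((mu - sigma^2/2) t) * exp(sigma^2 t / 2) = x_0 * exp(mu t) = exp(8*t/5)/4.
Var(X_t) = E[X_t^2] - (E[X_t])^2 = x_0^2 * exp(2 mu t) * (exp(sigma^2 t) - 1) = (exp(4*t/25) - 1)*exp(16*t/5)/16.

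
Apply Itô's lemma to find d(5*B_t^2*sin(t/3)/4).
d(5*B_t^2*sin(t/3)/4) = (5*B_t^2*cos(t/3)/12 + 5*sin(t/3)/4) dt + (5*B_t*sin(t/3)/2) dB_t

Itô's formula for f(t, x): d f(t, B_t) = (f_t + (1/2) f_xx) dt + f_x dB_t. Compute partials of f(t, x) = 5*x^2*sin(t/3)/4:
  f_t(t,x)  = 5*x^2*cos(t/3)/12
  f_x(t,x)  = 5*x*sin(t/3)/2
  f_xx(t,x) = 5*sin(t/3)/2
Assemble drift = f_t + (1/2) f_xx = 5*x^2*cos(t/3)/12 + 5*sin(t/3)/4 and diffusion = f_x = 5*x*sin(t/3)/2. Substituting x = B_t:
  d(5*B_t^2*sin(t/3)/4) = (5*B_t^2*cos(t/3)/12 + 5*sin(t/3)/4) dt + (5*B_t*sin(t/3)/2) dB_t.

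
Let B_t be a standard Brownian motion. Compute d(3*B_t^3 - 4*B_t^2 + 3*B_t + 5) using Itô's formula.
d(3*B_t^3 - 4*B_t^2 + 3*B_t + 5) = (9*B_t - 4) dt + (9*B_t^2 - 8*B_t + 3) dB_t

Itô's formula for f(B_t) gives d f(B_t) = f'(B_t) dB_t + (1/2) f''(B_t) dt. Compute derivatives of f(x) = 3*x^3 - 4*x^2 + 3*x + 5:
  f'(x)  = 9*x^2 - 8*x + 3
  f''(x) = 18*x - 8
Substitute x = B_t and multiply the f'' term by 1/2:
  drift     = (1/2) * (18*x - 8) evaluated at B_t = 9*B_t - 4
  diffusion = (9*x^2 - 8*x + 3) evaluated at B_t = 9*B_t^2 - 8*B_t + 3
Therefore d(3*B_t^3 - 4*B_t^2 + 3*B_t + 5) = (9*B_t - 4) dt + (9*B_t^2 - 8*B_t + 3) dB_t.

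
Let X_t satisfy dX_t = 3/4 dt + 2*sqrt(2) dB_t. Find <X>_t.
<X>_t = 8*t

For an Itô process dX_t = a(t) dt + b(t) dB_t, the quadratic variation is <X>_t = int_0^t b(s)^2 ds (the drift term does not contribute). Here b(s) = 2*sqrt(2), so
  b(s)^2 = 8.
Integrating from 0 to t:
  <X>_t = int_0^t (8) ds = 8*t.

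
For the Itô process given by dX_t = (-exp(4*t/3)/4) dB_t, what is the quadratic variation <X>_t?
<X>_t = 3*exp(8*t/3)/128 - 3/128

For an Itô process dX_t = a(t) dt + b(t) dB_t, the quadratic variation is <X>_t = int_0^t b(s)^2 ds (the drift term does not contribute). Here b(s) = -exp(4*s/3)/4, so
  b(s)^2 = exp(8*s/3)/16.
Integrating from 0 to t:
  <X>_t = int_0^t (exp(8*s/3)/16) ds = 3*exp(8*t/3)/128 - 3/128.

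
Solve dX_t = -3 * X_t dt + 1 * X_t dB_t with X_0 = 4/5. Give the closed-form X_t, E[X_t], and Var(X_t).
X_t = 4/5 * exp((-7/2) t + (1) B_t); E[X_t] = 4*exp(-3*t)/5; Var(X_t) = (16*exp(t) - 16)*exp(-6*t)/25

For GBM dX = mu X dt + sigma X dB with X_0 = x_0, apply Itô to Y = log X: dY = (mu - sigma^2/2) dt + sigma dB, so Y_t = log(x_0) + (mu - sigma^2/2) t + sigma B_t and hence X_t = x_0 * exp((mu - sigma^2/2) t + sigma B_t).
With mu = -3, sigma = 1, x_0 = 4/5, this gives:
  X_t = 4/5 * exp((-7/2) * t + (1) * B_t).
Since sigma*B_t ~ Normal(0, sigma^2 t), E[exp(sigma*B_t)] = exp(sigma^2 t / 2); so E[X_t] = x_0 * exp((mu - sigma^2/2) t) * exp(sigma^2 t / 2) = x_0 * exp(mu t) = 4*exp(-3*t)/5.
Var(X_t) = E[X_t^2] - (E[X_t])^2 = x_0^2 * exp(2 mu t) * (exp(sigma^2 t) - 1) = (16*exp(t) - 16)*exp(-6*t)/25.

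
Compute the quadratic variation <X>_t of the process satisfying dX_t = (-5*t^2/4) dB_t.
<X>_t = 5*t^5/16

For an Itô process dX_t = a(t) dt + b(t) dB_t, the quadratic variation is <X>_t = int_0^t b(s)^2 ds (the drift term does not contribute). Here b(s) = -5*s^2/4, so
  b(s)^2 = 25*s^4/16.
Integrating from 0 to t:
  <X>_t = int_0^t (25*s^4/16) ds = 5*t^5/16.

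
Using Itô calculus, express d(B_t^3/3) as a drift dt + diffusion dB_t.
d(B_t^3/3) = (B_t) dt + (B_t^2) dB_t

Itô's formula for f(B_t) gives d f(B_t) = f'(B_t) dB_t + (1/2) f''(B_t) dt. Compute derivatives of f(x) = x^3/3:
  f'(x)  = x^2
  f''(x) = 2*x
Substitute x = B_t and multiply the f'' term by 1/2:
  drift     = (1/2) * (2*x) evaluated at B_t = B_t
  diffusion = (x^2) evaluated at B_t = B_t^2
Therefore d(B_t^3/3) = (B_t) dt + (B_t^2) dB_t.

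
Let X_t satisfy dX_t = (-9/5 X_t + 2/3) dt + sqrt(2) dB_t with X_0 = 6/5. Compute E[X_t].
E[X_t] = 10/27 + 112*exp(-9*t/5)/135

Taking expectations and using E[dB_t] = 0, the mean m(t) = E[X_t] satisfies the ODE m'(t) = a m(t) + b with m(0) = x_0. With a = -9/5, b = 2/3, x_0 = 6/5, the solution is
  m(t) = x_0 * exp(a t) + (b/a) * (exp(a t) - 1)
       = (6/5) * exp((-9/5) t) + ((2/3)/(-9/5)) * (exp((-9/5) t) - 1)
       = 10/27 + 112*exp(-9*t/5)/135.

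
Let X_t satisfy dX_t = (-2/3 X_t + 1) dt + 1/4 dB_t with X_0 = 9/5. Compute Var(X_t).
Var(X_t) = 3/64 - 3*exp(-4*t/3)/64

The variance V(t) = Var(X_t) satisfies V'(t) = 2 a V(t) + c^2 with V(0) = 0 (drift coefficient is linear in X, diffusion is constant). With a = -2/3, c = 1/4, the solution is
  V(t) = (c^2 / (2 a)) * (exp(2 a t) - 1)
       = ((1/4)^2 / (2*(-2/3))) * (exp((-4/3) t) - 1)
       = 3/64 - 3*exp(-4*t/3)/64.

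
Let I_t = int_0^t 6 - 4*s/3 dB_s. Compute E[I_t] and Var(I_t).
E[I_t] = 0; Var(I_t) = 4*t*(4*t^2 - 54*t + 243)/27

The Itô integral of a deterministic integrand f(s) has mean 0 because each increment f(s) * (B_{s+ds} - B_s) has mean 0. By the Itô isometry:
  Var( int_0^t f(s) dB_s ) = E[ (int_0^t f(s) dB_s)^2 ] = int_0^t f(s)^2 ds.
Here f(s) = 6 - 4*s/3, so f(s)^2 = 4*(2*s - 9)^2/9. Integrate:
  int_0^t (4*(2*s - 9)^2/9) ds = 4*t*(4*t^2 - 54*t + 243)/27.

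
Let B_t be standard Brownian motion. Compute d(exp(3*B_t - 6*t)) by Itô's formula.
d(exp(3*B_t - 6*t)) = (-3*exp(3*B_t - 6*t)/2) dt + (3*exp(3*B_t - 6*t)) dB_t

Itô's formula for f(t, x): d f(t, B_t) = (f_t + (1/2) f_xx) dt + f_x dB_t. Compute partials of f(t, x) = exp(-6*t + 3*x):
  f_t(t,x)  = -6*exp(-6*t + 3*x)
  f_x(t,x)  = 3*exp(-6*t + 3*x)
  f_xx(t,x) = 9*exp(-6*t + 3*x)
Assemble drift = f_t + (1/2) f_xx = -3*exp(-6*t + 3*x)/2 and diffusion = f_x = 3*exp(-6*t + 3*x). Substituting x = B_t:
  d(exp(3*B_t - 6*t)) = (-3*exp(3*B_t - 6*t)/2) dt + (3*exp(3*B_t - 6*t)) dB_t.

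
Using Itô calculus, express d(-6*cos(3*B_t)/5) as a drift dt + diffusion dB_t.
d(-6*cos(3*B_t)/5) = (27*cos(3*B_t)/5) dt + (18*sin(3*B_t)/5) dB_t

Itô's formula for f(B_t) gives d f(B_t) = f'(B_t) dB_t + (1/2) f''(B_t) dt. Compute derivatives of f(x) = -6*cos(3*x)/5:
  f'(x)  = 18*sin(3*x)/5
  f''(x) = 54*cos(3*x)/5
Substitute x = B_t and multiply the f'' term by 1/2:
  drift     = (1/2) * (54*cos(3*x)/5) evaluated at B_t = 27*cos(3*B_t)/5
  diffusion = (18*sin(3*x)/5) evaluated at B_t = 18*sin(3*B_t)/5
Therefore d(-6*cos(3*B_t)/5) = (27*cos(3*B_t)/5) dt + (18*sin(3*B_t)/5) dB_t.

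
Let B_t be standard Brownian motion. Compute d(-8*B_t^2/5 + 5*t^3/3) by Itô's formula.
d(-8*B_t^2/5 + 5*t^3/3) = (5*t^2 - 8/5) dt + (-16*B_t/5) dB_t

Itô's formula for f(t, x): d f(t, B_t) = (f_t + (1/2) f_xx) dt + f_x dB_t. Compute partials of f(t, x) = 5*t^3/3 - 8*x^2/5:
  f_t(t,x)  = 5*t^2
  f_x(t,x)  = -16*x/5
  f_xx(t,x) = -16/5
Assemble drift = f_t + (1/2) f_xx = 5*t^2 - 8/5 and diffusion = f_x = -16*x/5. Substituting x = B_t:
  d(-8*B_t^2/5 + 5*t^3/3) = (5*t^2 - 8/5) dt + (-16*B_t/5) dB_t.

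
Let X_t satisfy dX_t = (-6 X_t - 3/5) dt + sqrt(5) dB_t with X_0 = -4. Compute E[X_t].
E[X_t] = -1/10 - 39*exp(-6*t)/10

Taking expectations and using E[dB_t] = 0, the mean m(t) = E[X_t] satisfies the ODE m'(t) = a m(t) + b with m(0) = x_0. With a = -6, b = -3/5, x_0 = -4, the solution is
  m(t) = x_0 * exp(a t) + (b/a) * (exp(a t) - 1)
       = (-4) * exp((-6) t) + ((-3/5)/(-6)) * (exp((-6) t) - 1)
       = -1/10 - 39*exp(-6*t)/10.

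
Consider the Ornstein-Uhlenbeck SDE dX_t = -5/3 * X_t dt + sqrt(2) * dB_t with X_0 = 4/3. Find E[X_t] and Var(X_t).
E[X_t] = 4*exp(-5*t/3)/3; Var(X_t) = 3/5 - 3*exp(-10*t/3)/5

The OU SDE dX = -theta X dt + sigma dB admits the integrating factor exp(theta t): d(exp(theta t) X_t) = sigma exp(theta t) dB_t. Integrating from 0 to t:
  X_t = x_0 * exp(-theta t) + sigma * int_0^t exp(-theta (t-s)) dB_s.
The Itô integral has mean 0 and (by the Itô isometry) variance sigma^2 * int_0^t exp(-2 theta (t - s)) ds = sigma^2 * (1 - exp(-2 theta t)) / (2 theta).
With theta = 5/3, sigma = sqrt(2), x_0 = 4/3:
  E[X_t] = 4/3 * exp(-5/3 t) = 4*exp(-5*t/3)/3
  Var(X_t) = (sqrt(2))^2 * (1 - exp(-2*5/3 t)) / (2 * 5/3) = 3/5 - 3*exp(-10*t/3)/5.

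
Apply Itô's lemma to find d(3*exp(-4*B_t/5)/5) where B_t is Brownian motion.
d(3*exp(-4*B_t/5)/5) = (24*exp(-4*B_t/5)/125) dt + (-12*exp(-4*B_t/5)/25) dB_t

Itô's formula for f(B_t) gives d f(B_t) = f'(B_t) dB_t + (1/2) f''(B_t) dt. Compute derivatives of f(x) = 3*exp(-4*x/5)/5:
  f'(x)  = -12*exp(-4*x/5)/25
  f''(x) = 48*exp(-4*x/5)/125
Substitute x = B_t and multiply the f'' term by 1/2:
  drift     = (1/2) * (48*exp(-4*x/5)/125) evaluated at B_t = 24*exp(-4*B_t/5)/125
  diffusion = (-12*exp(-4*x/5)/25) evaluated at B_t = -12*exp(-4*B_t/5)/25
Therefore d(3*exp(-4*B_t/5)/5) = (24*exp(-4*B_t/5)/125) dt + (-12*exp(-4*B_t/5)/25) dB_t.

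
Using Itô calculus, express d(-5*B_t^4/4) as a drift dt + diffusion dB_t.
d(-5*B_t^4/4) = (-15*B_t^2/2) dt + (-5*B_t^3) dB_t

Itô's formula for f(B_t) gives d f(B_t) = f'(B_t) dB_t + (1/2) f''(B_t) dt. Compute derivatives of f(x) = -5*x^4/4:
  f'(x)  = -5*x^3
  f''(x) = -15*x^2
Substitute x = B_t and multiply the f'' term by 1/2:
  drift     = (1/2) * (-15*x^2) evaluated at B_t = -15*B_t^2/2
  diffusion = (-5*x^3) evaluated at B_t = -5*B_t^3
Therefore d(-5*B_t^4/4) = (-15*B_t^2/2) dt + (-5*B_t^3) dB_t.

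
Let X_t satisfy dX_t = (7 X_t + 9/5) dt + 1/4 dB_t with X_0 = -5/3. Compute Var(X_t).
Var(X_t) = exp(14*t)/224 - 1/224

The variance V(t) = Var(X_t) satisfies V'(t) = 2 a V(t) + c^2 with V(0) = 0 (drift coefficient is linear in X, diffusion is constant). With a = 7, c = 1/4, the solution is
  V(t) = (c^2 / (2 a)) * (exp(2 a t) - 1)
       = ((1/4)^2 / (2*7)) * (exp(14 t) - 1)
       = exp(14*t)/224 - 1/224.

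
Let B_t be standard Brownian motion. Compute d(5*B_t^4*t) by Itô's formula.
d(5*B_t^4*t) = (5*B_t^2*(B_t^2 + 6*t)) dt + (20*B_t^3*t) dB_t

Itô's formula for f(t, x): d f(t, B_t) = (f_t + (1/2) f_xx) dt + f_x dB_t. Compute partials of f(t, x) = 5*t*x^4:
  f_t(t,x)  = 5*x^4
  f_x(t,x)  = 20*t*x^3
  f_xx(t,x) = 60*t*x^2
Assemble drift = f_t + (1/2) f_xx = 5*x^2*(6*t + x^2) and diffusion = f_x = 20*t*x^3. Substituting x = B_t:
  d(5*B_t^4*t) = (5*B_t^2*(B_t^2 + 6*t)) dt + (20*B_t^3*t) dB_t.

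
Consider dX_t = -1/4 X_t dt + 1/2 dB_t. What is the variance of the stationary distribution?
lim Var(X_t) = 1/2

The OU SDE dX = -theta X dt + sigma dB admits the integrating factor exp(theta t): d(exp(theta t) X_t) = sigma exp(theta t) dB_t. Integrating from 0 to t gives X_t = x_0 * exp(-theta t) + sigma * int_0^t exp(-theta (t-s)) dB_s for any initial x_0. The Itô integral has variance (by the Itô isometry) sigma^2 * int_0^t exp(-2 theta (t - s)) ds = sigma^2 * (1 - exp(-2 theta t)) / (2 theta), independent of x_0.
With theta = 1/4, sigma = 1/2:
  Var(X_t) = (1/2)^2 * (1 - exp(-2*1/4 t)) / (2 * 1/4) = 1/2 - exp(-t/2)/2.
As t -> infinity, exp(-2*1/4 t) -> 0, so the stationary variance is sigma^2 / (2 theta) = 1/2.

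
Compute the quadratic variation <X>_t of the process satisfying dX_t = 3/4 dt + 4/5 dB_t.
<X>_t = 16*t/25

For an Itô process dX_t = a(t) dt + b(t) dB_t, the quadratic variation is <X>_t = int_0^t b(s)^2 ds (the drift term does not contribute). Here b(s) = 4/5, so
  b(s)^2 = 16/25.
Integrating from 0 to t:
  <X>_t = int_0^t (16/25) ds = 16*t/25.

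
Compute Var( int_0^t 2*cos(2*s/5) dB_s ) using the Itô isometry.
Var = 2*t + 5*sin(4*t/5)/2

The Itô integral of a deterministic integrand f(s) has mean 0 because each increment f(s) * (B_{s+ds} - B_s) has mean 0. By the Itô isometry:
  Var( int_0^t f(s) dB_s ) = E[ (int_0^t f(s) dB_s)^2 ] = int_0^t f(s)^2 ds.
Here f(s) = 2*cos(2*s/5), so f(s)^2 = 4*cos(2*s/5)^2. Integrate:
  int_0^t (4*cos(2*s/5)^2) ds = 2*t + 5*sin(4*t/5)/2.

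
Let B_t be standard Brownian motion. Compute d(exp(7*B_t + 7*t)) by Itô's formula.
d(exp(7*B_t + 7*t)) = (63*exp(7*B_t + 7*t)/2) dt + (7*exp(7*B_t + 7*t)) dB_t

Itô's formula for f(t, x): d f(t, B_t) = (f_t + (1/2) f_xx) dt + f_x dB_t. Compute partials of f(t, x) = exp(7*t + 7*x):
  f_t(t,x)  = 7*exp(7*t + 7*x)
  f_x(t,x)  = 7*exp(7*t + 7*x)
  f_xx(t,x) = 49*exp(7*t + 7*x)
Assemble drift = f_t + (1/2) f_xx = 63*exp(7*t + 7*x)/2 and diffusion = f_x = 7*exp(7*t + 7*x). Substituting x = B_t:
  d(exp(7*B_t + 7*t)) = (63*exp(7*B_t + 7*t)/2) dt + (7*exp(7*B_t + 7*t)) dB_t.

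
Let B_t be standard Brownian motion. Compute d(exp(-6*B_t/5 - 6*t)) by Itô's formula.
d(exp(-6*B_t/5 - 6*t)) = (-132*exp(-6*B_t/5 - 6*t)/25) dt + (-6*exp(-6*B_t/5 - 6*t)/5) dB_t

Itô's formula for f(t, x): d f(t, B_t) = (f_t + (1/2) f_xx) dt + f_x dB_t. Compute partials of f(t, x) = exp(-6*t - 6*x/5):
  f_t(t,x)  = -6*exp(-6*t - 6*x/5)
  f_x(t,x)  = -6*exp(-6*t - 6*x/5)/5
  f_xx(t,x) = 36*exp(-6*t - 6*x/5)/25
Assemble drift = f_t + (1/2) f_xx = -132*exp(-6*t - 6*x/5)/25 and diffusion = f_x = -6*exp(-6*t - 6*x/5)/5. Substituting x = B_t:
  d(exp(-6*B_t/5 - 6*t)) = (-132*exp(-6*B_t/5 - 6*t)/25) dt + (-6*exp(-6*B_t/5 - 6*t)/5) dB_t.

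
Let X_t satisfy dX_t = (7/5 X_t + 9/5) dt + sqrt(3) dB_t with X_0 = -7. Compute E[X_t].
E[X_t] = -40*exp(7*t/5)/7 - 9/7

Taking expectations and using E[dB_t] = 0, the mean m(t) = E[X_t] satisfies the ODE m'(t) = a m(t) + b with m(0) = x_0. With a = 7/5, b = 9/5, x_0 = -7, the solution is
  m(t) = x_0 * exp(a t) + (b/a) * (exp(a t) - 1)
       = (-7) * exp((7/5) t) + ((9/5)/(7/5)) * (exp((7/5) t) - 1)
       = -40*exp(7*t/5)/7 - 9/7.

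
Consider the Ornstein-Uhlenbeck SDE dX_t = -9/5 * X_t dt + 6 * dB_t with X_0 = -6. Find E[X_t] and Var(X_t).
E[X_t] = -6*exp(-9*t/5); Var(X_t) = 10 - 10*exp(-18*t/5)

The OU SDE dX = -theta X dt + sigma dB admits the integrating factor exp(theta t): d(exp(theta t) X_t) = sigma exp(theta t) dB_t. Integrating from 0 to t:
  X_t = x_0 * exp(-theta t) + sigma * int_0^t exp(-theta (t-s)) dB_s.
The Itô integral has mean 0 and (by the Itô isometry) variance sigma^2 * int_0^t exp(-2 theta (t - s)) ds = sigma^2 * (1 - exp(-2 theta t)) / (2 theta).
With theta = 9/5, sigma = 6, x_0 = -6:
  E[X_t] = -6 * exp(-9/5 t) = -6*exp(-9*t/5)
  Var(X_t) = (6)^2 * (1 - exp(-2*9/5 t)) / (2 * 9/5) = 10 - 10*exp(-18*t/5).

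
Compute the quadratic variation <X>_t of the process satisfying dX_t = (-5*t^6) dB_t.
<X>_t = 25*t^13/13

For an Itô process dX_t = a(t) dt + b(t) dB_t, the quadratic variation is <X>_t = int_0^t b(s)^2 ds (the drift term does not contribute). Here b(s) = -5*s^6, so
  b(s)^2 = 25*s^12.
Integrating from 0 to t:
  <X>_t = int_0^t (25*s^12) ds = 25*t^13/13.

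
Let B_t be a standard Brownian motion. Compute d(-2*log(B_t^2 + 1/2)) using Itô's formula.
d(-2*log(B_t^2 + 1/2)) = (4*(2*B_t^2 - 1)/(2*B_t^2 + 1)^2) dt + (-8*B_t/(2*B_t^2 + 1)) dB_t

Itô's formula for f(B_t) gives d f(B_t) = f'(B_t) dB_t + (1/2) f''(B_t) dt. Compute derivatives of f(x) = -2*log(x^2 + 1/2):
  f'(x)  = -8*x/(2*x^2 + 1)
  f''(x) = 8*(2*x^2 - 1)/(2*x^2 + 1)^2
Substitute x = B_t and multiply the f'' term by 1/2:
  drift     = (1/2) * (8*(2*x^2 - 1)/(2*x^2 + 1)^2) evaluated at B_t = 4*(2*B_t^2 - 1)/(2*B_t^2 + 1)^2
  diffusion = (-8*x/(2*x^2 + 1)) evaluated at B_t = -8*B_t/(2*B_t^2 + 1)
Therefore d(-2*log(B_t^2 + 1/2)) = (4*(2*B_t^2 - 1)/(2*B_t^2 + 1)^2) dt + (-8*B_t/(2*B_t^2 + 1)) dB_t.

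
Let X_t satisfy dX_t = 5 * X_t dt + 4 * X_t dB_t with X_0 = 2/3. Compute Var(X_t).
Var(X_t) = 4*(exp(16*t) - 1)*exp(10*t)/9

For GBM dX = mu X dt + sigma X dB with X_0 = x_0, apply Itô to Y = log X: dY = (mu - sigma^2/2) dt + sigma dB, so Y_t = log(x_0) + (mu - sigma^2/2) t + sigma B_t and hence X_t = x_0 * exp((mu - sigma^2/2) t + sigma B_t).
With mu = 5, sigma = 4, x_0 = 2/3, this gives:
  X_t = 2/3 * exp((-3) * t + (4) * B_t).
Since sigma*B_t ~ Normal(0, sigma^2 t), E[exp(sigma*B_t)] = exp(sigma^2 t / 2); so E[X_t] = x_0 * exp((mu - sigma^2/2) t) * exp(sigma^2 t / 2) = x_0 * exp(mu t) = 2*exp(5*t)/3.
Var(X_t) = E[X_t^2] - (E[X_t])^2 = x_0^2 * exp(2 mu t) * (exp(sigma^2 t) - 1) = 4*(exp(16*t) - 1)*exp(10*t)/9.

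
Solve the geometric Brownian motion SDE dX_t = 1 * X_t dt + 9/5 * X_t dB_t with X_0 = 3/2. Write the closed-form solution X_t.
X_t = 3/2 * exp((-31/50) * t + (9/5) * B_t)

For GBM dX = mu X dt + sigma X dB with X_0 = x_0, apply Itô to Y = log X: dY = (mu - sigma^2/2) dt + sigma dB, so Y_t = log(x_0) + (mu - sigma^2/2) t + sigma B_t and hence X_t = x_0 * exp((mu - sigma^2/2) t + sigma B_t).
With mu = 1, sigma = 9/5, x_0 = 3/2, this gives:
  X_t = 3/2 * exp((-31/50) * t + (9/5) * B_t).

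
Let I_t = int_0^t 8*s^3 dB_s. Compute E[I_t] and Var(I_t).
E[I_t] = 0; Var(I_t) = 64*t^7/7

The Itô integral of a deterministic integrand f(s) has mean 0 because each increment f(s) * (B_{s+ds} - B_s) has mean 0. By the Itô isometry:
  Var( int_0^t f(s) dB_s ) = E[ (int_0^t f(s) dB_s)^2 ] = int_0^t f(s)^2 ds.
Here f(s) = 8*s^3, so f(s)^2 = 64*s^6. Integrate:
  int_0^t (64*s^6) ds = 64*t^7/7.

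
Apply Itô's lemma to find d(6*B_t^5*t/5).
d(6*B_t^5*t/5) = (6*B_t^3*(B_t^2 + 10*t)/5) dt + (6*B_t^4*t) dB_t

Itô's formula for f(t, x): d f(t, B_t) = (f_t + (1/2) f_xx) dt + f_x dB_t. Compute partials of f(t, x) = 6*t*x^5/5:
  f_t(t,x)  = 6*x^5/5
  f_x(t,x)  = 6*t*x^4
  f_xx(t,x) = 24*t*x^3
Assemble drift = f_t + (1/2) f_xx = 6*x^3*(10*t + x^2)/5 and diffusion = f_x = 6*t*x^4. Substituting x = B_t:
  d(6*B_t^5*t/5) = (6*B_t^3*(B_t^2 + 10*t)/5) dt + (6*B_t^4*t) dB_t.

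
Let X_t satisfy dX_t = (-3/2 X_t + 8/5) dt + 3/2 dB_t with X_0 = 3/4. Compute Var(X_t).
Var(X_t) = 3/4 - 3*exp(-3*t)/4

The variance V(t) = Var(X_t) satisfies V'(t) = 2 a V(t) + c^2 with V(0) = 0 (drift coefficient is linear in X, diffusion is constant). With a = -3/2, c = 3/2, the solution is
  V(t) = (c^2 / (2 a)) * (exp(2 a t) - 1)
       = ((3/2)^2 / (2*(-3/2))) * (exp((-3) t) - 1)
       = 3/4 - 3*exp(-3*t)/4.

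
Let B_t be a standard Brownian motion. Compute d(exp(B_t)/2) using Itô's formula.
d(exp(B_t)/2) = (exp(B_t)/4) dt + (exp(B_t)/2) dB_t

Itô's formula for f(B_t) gives d f(B_t) = f'(B_t) dB_t + (1/2) f''(B_t) dt. Compute derivatives of f(x) = exp(x)/2:
  f'(x)  = exp(x)/2
  f''(x) = exp(x)/2
Substitute x = B_t and multiply the f'' term by 1/2:
  drift     = (1/2) * (exp(x)/2) evaluated at B_t = exp(B_t)/4
  diffusion = (exp(x)/2) evaluated at B_t = exp(B_t)/2
Therefore d(exp(B_t)/2) = (exp(B_t)/4) dt + (exp(B_t)/2) dB_t.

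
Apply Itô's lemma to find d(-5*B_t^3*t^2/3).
d(-5*B_t^3*t^2/3) = (5*B_t*t*(-2*B_t^2 - 3*t)/3) dt + (-5*B_t^2*t^2) dB_t

Itô's formula for f(t, x): d f(t, B_t) = (f_t + (1/2) f_xx) dt + f_x dB_t. Compute partials of f(t, x) = -5*t^2*x^3/3:
  f_t(t,x)  = -10*t*x^3/3
  f_x(t,x)  = -5*t^2*x^2
  f_xx(t,x) = -10*t^2*x
Assemble drift = f_t + (1/2) f_xx = 5*t*x*(-3*t - 2*x^2)/3 and diffusion = f_x = -5*t^2*x^2. Substituting x = B_t:
  d(-5*B_t^3*t^2/3) = (5*B_t*t*(-2*B_t^2 - 3*t)/3) dt + (-5*B_t^2*t^2) dB_t.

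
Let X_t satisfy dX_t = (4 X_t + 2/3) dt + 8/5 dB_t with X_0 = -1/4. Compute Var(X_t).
Var(X_t) = 8*exp(8*t)/25 - 8/25

The variance V(t) = Var(X_t) satisfies V'(t) = 2 a V(t) + c^2 with V(0) = 0 (drift coefficient is linear in X, diffusion is constant). With a = 4, c = 8/5, the solution is
  V(t) = (c^2 / (2 a)) * (exp(2 a t) - 1)
       = ((8/5)^2 / (2*4)) * (exp(8 t) - 1)
       = 8*exp(8*t)/25 - 8/25.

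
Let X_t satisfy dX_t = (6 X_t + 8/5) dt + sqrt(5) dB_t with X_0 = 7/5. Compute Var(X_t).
Var(X_t) = 5*exp(12*t)/12 - 5/12

The variance V(t) = Var(X_t) satisfies V'(t) = 2 a V(t) + c^2 with V(0) = 0 (drift coefficient is linear in X, diffusion is constant). With a = 6, c = sqrt(5), the solution is
  V(t) = (c^2 / (2 a)) * (exp(2 a t) - 1)
       = (sqrt(5)^2 / (2*6)) * (exp(12 t) - 1)
       = 5*exp(12*t)/12 - 5/12.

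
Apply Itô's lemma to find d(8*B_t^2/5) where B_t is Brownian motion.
d(8*B_t^2/5) = (8/5) dt + (16*B_t/5) dB_t

Itô's formula for f(B_t) gives d f(B_t) = f'(B_t) dB_t + (1/2) f''(B_t) dt. Compute derivatives of f(x) = 8*x^2/5:
  f'(x)  = 16*x/5
  f''(x) = 16/5
Substitute x = B_t and multiply the f'' term by 1/2:
  drift     = (1/2) * (16/5) evaluated at B_t = 8/5
  diffusion = (16*x/5) evaluated at B_t = 16*B_t/5
Therefore d(8*B_t^2/5) = (8/5) dt + (16*B_t/5) dB_t.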